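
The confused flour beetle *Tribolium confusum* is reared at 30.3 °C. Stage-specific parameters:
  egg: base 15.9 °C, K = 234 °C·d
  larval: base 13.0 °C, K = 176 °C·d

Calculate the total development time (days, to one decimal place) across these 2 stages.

26.4 days

egg: 234 / (30.3 − 15.9) = 234 / 14.4 = 16.250 d.
larval: 176 / (30.3 − 13.0) = 176 / 17.3 = 10.173 d.
Sum = 26.423 ≈ 26.4 days.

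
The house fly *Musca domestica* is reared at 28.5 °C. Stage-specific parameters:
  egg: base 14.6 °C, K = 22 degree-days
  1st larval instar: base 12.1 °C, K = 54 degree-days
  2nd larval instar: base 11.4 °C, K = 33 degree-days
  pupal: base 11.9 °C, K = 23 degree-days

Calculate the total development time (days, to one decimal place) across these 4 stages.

8.2 days

egg: 22 / (28.5 − 14.6) = 22 / 13.9 = 1.583 d.
1st larval instar: 54 / (28.5 − 12.1) = 54 / 16.4 = 3.293 d.
2nd larval instar: 33 / (28.5 − 11.4) = 33 / 17.1 = 1.930 d.
pupal: 23 / (28.5 − 11.9) = 23 / 16.6 = 1.386 d.
Sum = 8.191 ≈ 8.2 days.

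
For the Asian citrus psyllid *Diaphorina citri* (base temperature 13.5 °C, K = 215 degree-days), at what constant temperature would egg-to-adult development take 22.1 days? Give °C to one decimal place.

23.2 °C

Required daily accumulation = 215 / 22.1 = 9.729 DD/day.
T = T_base + 9.729 = 13.5 + 9.729 = 23.229 ≈ 23.2 °C.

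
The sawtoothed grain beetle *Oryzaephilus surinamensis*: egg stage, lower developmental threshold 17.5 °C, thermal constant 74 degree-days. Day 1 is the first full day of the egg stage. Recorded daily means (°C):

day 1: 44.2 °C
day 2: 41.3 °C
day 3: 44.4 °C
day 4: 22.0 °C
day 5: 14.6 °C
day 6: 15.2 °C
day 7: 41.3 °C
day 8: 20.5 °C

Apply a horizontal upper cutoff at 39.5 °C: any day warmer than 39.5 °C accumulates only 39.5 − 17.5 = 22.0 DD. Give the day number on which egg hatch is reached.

day 7

Daily DD above 17.5 °C (capped at 22.0): 22.0, 22.0, 22.0, 4.5, 0.0, 0.0, 22.0, 3.0.
Cumulative: 22.0, 44.0, 66.0, 70.5, 70.5, 70.5, 92.5, 95.5.
The total first reaches 74 DD on day 7.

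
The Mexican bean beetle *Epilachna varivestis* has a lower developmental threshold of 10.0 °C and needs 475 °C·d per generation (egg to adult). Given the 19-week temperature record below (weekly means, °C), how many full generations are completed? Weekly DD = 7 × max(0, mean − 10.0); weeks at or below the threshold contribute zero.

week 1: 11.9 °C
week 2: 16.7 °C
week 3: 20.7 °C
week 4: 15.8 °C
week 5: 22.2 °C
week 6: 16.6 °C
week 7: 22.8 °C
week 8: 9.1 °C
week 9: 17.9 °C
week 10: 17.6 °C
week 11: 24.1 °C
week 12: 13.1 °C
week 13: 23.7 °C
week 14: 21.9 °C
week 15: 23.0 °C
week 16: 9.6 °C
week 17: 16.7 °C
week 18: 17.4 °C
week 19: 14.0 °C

2 generations

Weekly DD (7 × max(0, T̄ − 10.0)): 13.3, 46.9, 74.9, 40.6, 85.4, 46.2, 89.6, 0.0, 55.3, 53.2, 98.7, 21.7, 95.9, 83.3, 91.0, 0.0, 46.9, 51.8, 28.0.
Season total = 1022.7 DD.
Complete generations = ⌊1022.7 / 475⌋ = 2.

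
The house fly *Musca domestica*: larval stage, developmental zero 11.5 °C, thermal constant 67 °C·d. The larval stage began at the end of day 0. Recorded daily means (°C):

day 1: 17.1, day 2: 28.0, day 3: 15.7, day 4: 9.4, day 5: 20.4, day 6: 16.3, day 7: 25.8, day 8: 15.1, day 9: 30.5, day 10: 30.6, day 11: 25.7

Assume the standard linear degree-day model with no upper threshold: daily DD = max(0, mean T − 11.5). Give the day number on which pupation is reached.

day 9

Daily DD above 11.5 °C: 5.6, 16.5, 4.2, 0.0, 8.9, 4.8, 14.3, 3.6, 19.0, 19.1, 14.2.
Cumulative: 5.6, 22.1, 26.3, 26.3, 35.2, 40.0, 54.3, 57.9, 76.9, 96.0, 110.2.
The total first reaches 67 DD on day 9.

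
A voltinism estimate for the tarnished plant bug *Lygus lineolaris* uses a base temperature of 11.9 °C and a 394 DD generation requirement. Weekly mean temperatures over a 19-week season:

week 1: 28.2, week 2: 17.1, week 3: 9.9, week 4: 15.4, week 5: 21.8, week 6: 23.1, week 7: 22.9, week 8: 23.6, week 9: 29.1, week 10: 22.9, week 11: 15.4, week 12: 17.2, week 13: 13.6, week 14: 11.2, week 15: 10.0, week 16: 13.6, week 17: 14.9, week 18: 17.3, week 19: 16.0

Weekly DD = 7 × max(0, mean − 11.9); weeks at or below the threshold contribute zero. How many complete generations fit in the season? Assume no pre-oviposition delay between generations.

Weekly DD (7 × max(0, T̄ − 11.9)): 114.1, 36.4, 0.0, 24.5, 69.3, 78.4, 77.0, 81.9, 120.4, 77.0, 24.5, 37.1, 11.9, 0.0, 0.0, 11.9, 21.0, 37.8, 28.7.
Season total = 851.9 DD.
Complete generations = ⌊851.9 / 394⌋ = 2.

2 generations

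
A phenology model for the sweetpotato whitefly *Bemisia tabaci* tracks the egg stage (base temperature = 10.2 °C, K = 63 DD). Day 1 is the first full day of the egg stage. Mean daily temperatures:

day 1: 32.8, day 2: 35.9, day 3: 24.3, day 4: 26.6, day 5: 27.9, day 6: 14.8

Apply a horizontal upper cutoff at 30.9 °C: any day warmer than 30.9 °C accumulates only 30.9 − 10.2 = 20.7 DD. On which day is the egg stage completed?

day 4

Daily DD above 10.2 °C (capped at 20.7): 20.7, 20.7, 14.1, 16.4, 17.7, 4.6.
Cumulative: 20.7, 41.4, 55.5, 71.9, 89.6, 94.2.
The total first reaches 63 DD on day 4.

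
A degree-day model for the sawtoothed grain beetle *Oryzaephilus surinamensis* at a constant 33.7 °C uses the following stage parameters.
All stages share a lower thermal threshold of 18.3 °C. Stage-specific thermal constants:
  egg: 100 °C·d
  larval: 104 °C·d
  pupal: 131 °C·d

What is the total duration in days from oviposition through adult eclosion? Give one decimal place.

Daily accumulation at 33.7 °C = 33.7 − 18.3 = 15.4 DD/day.
Total K = 100 + 104 + 131 = 335 DD.
Total duration = 335 / 15.4 = 21.753 ≈ 21.8 days.

21.8 days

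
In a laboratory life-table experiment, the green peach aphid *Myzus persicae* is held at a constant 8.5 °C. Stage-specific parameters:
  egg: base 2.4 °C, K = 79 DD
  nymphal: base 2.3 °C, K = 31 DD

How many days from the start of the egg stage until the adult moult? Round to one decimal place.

18.0 days

egg: 79 / (8.5 − 2.4) = 79 / 6.1 = 12.951 d.
nymphal: 31 / (8.5 − 2.3) = 31 / 6.2 = 5.000 d.
Sum = 17.951 ≈ 18.0 days.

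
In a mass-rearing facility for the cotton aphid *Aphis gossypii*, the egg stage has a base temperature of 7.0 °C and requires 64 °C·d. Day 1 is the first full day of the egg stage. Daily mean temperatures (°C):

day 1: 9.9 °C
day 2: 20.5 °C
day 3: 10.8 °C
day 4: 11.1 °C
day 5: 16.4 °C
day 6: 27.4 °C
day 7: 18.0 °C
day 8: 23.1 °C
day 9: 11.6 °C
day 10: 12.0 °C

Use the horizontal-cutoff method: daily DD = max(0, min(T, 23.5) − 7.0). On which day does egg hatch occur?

Daily DD above 7.0 °C (capped at 16.5): 2.9, 13.5, 3.8, 4.1, 9.4, 16.5, 11.0, 16.1, 4.6, 5.0.
Cumulative: 2.9, 16.4, 20.2, 24.3, 33.7, 50.2, 61.2, 77.3, 81.9, 86.9.
The total first reaches 64 DD on day 8.

day 8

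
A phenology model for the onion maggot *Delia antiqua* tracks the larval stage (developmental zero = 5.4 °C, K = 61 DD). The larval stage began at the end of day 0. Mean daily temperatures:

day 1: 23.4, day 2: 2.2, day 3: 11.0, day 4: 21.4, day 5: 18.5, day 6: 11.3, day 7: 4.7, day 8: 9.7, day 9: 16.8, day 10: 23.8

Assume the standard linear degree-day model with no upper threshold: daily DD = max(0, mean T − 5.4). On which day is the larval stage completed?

Daily DD above 5.4 °C: 18.0, 0.0, 5.6, 16.0, 13.1, 5.9, 0.0, 4.3, 11.4, 18.4.
Cumulative: 18.0, 18.0, 23.6, 39.6, 52.7, 58.6, 58.6, 62.9, 74.3, 92.7.
The total first reaches 61 DD on day 8.

day 8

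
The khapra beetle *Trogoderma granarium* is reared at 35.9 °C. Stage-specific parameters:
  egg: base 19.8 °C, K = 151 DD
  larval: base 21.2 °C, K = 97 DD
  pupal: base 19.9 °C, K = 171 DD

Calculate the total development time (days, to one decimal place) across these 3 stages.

egg: 151 / (35.9 − 19.8) = 151 / 16.1 = 9.379 d.
larval: 97 / (35.9 − 21.2) = 97 / 14.7 = 6.599 d.
pupal: 171 / (35.9 − 19.9) = 171 / 16.0 = 10.688 d.
Sum = 26.665 ≈ 26.7 days.

26.7 days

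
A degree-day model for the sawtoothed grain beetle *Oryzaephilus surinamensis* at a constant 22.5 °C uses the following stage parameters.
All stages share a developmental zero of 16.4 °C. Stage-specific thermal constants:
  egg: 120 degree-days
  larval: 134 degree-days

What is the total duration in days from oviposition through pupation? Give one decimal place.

41.6 days

Daily accumulation at 22.5 °C = 22.5 − 16.4 = 6.1 DD/day.
Total K = 120 + 134 = 254 DD.
Total duration = 254 / 6.1 = 41.639 ≈ 41.6 days.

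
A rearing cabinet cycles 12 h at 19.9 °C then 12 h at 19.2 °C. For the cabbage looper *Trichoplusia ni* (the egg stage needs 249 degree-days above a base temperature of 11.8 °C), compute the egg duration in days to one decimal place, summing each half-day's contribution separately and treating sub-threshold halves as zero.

32.1 days

Day half: max(0, 19.9 − 11.8) × 0.5 = 8.1 × 0.5 = 4.05 DD.
Night half: max(0, 19.2 − 11.8) × 0.5 = 7.4 × 0.5 = 3.70 DD.
Per 24 h: 7.75 DD/day.
Duration = 249 / 7.75 = 32.129 ≈ 32.1 days.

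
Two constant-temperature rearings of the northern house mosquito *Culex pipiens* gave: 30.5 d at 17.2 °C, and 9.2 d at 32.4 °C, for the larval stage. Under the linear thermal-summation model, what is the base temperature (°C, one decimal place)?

Under the model K = D·(T − T_b), so D₁·(T₁ − T_b) = D₂·(T₂ − T_b).
30.5·(17.2 − T_b) = 9.2·(32.4 − T_b)
T_b = (30.5·17.2 − 9.2·32.4) / (30.5 − 9.2) = 226.52 / 21.3 = 10.635 °C ≈ 10.6 °C.

10.6 °C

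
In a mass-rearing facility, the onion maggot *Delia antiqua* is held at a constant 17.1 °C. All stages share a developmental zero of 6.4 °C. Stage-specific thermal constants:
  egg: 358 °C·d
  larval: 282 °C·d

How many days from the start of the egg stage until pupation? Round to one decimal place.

Daily accumulation at 17.1 °C = 17.1 − 6.4 = 10.7 DD/day.
Total K = 358 + 282 = 640 DD.
Total duration = 640 / 10.7 = 59.813 ≈ 59.8 days.

59.8 days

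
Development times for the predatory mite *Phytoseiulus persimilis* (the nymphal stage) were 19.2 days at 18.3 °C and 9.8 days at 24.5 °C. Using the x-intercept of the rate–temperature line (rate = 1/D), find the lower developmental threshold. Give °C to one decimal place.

11.8 °C

Under the model K = D·(T − T_b), so D₁·(T₁ − T_b) = D₂·(T₂ − T_b).
19.2·(18.3 − T_b) = 9.8·(24.5 − T_b)
T_b = (19.2·18.3 − 9.8·24.5) / (19.2 − 9.8) = 111.26 / 9.4 = 11.836 °C ≈ 11.8 °C.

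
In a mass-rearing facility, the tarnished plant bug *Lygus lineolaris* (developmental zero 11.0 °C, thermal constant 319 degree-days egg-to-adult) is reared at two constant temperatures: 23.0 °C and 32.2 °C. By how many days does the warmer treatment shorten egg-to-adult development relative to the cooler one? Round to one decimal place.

At 23.0 °C: 319 / (23.0 − 11.0) = 319 / 12.0 = 26.583 d.
At 32.2 °C: 319 / (32.2 − 11.0) = 319 / 21.2 = 15.047 d.
Difference = |26.583 − 15.047| = 11.536 ≈ 11.5 days.

11.5 days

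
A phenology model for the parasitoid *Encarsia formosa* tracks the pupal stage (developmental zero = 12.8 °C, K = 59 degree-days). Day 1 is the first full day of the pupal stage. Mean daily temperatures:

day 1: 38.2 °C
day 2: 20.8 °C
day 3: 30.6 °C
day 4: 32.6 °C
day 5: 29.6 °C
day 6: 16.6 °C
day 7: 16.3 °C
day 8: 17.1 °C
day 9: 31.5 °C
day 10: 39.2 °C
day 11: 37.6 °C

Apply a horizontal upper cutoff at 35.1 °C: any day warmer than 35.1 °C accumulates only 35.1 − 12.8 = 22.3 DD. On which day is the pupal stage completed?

day 4

Daily DD above 12.8 °C (capped at 22.3): 22.3, 8.0, 17.8, 19.8, 16.8, 3.8, 3.5, 4.3, 18.7, 22.3, 22.3.
Cumulative: 22.3, 30.3, 48.1, 67.9, 84.7, 88.5, 92.0, 96.3, 115.0, 137.3, 159.6.
The total first reaches 59 DD on day 4.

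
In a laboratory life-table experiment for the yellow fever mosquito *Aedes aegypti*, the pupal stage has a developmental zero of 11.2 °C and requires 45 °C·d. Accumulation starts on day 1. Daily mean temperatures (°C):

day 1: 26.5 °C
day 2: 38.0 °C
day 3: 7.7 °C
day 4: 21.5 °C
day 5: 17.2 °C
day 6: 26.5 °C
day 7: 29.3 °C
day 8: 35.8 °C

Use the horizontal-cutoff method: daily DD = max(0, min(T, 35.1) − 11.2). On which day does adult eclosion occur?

Daily DD above 11.2 °C (capped at 23.9): 15.3, 23.9, 0.0, 10.3, 6.0, 15.3, 18.1, 23.9.
Cumulative: 15.3, 39.2, 39.2, 49.5, 55.5, 70.8, 88.9, 112.8.
The total first reaches 45 DD on day 4.

day 4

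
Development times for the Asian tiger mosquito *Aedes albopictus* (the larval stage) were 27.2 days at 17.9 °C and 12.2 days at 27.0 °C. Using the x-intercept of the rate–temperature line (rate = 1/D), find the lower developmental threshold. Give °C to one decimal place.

10.5 °C

Equal thermal constants: D₁(T₁ − T_b) = D₂(T₂ − T_b).
27.2·(17.9 − T_b) = 12.2·(27.0 − T_b)
T_b = (27.2·17.9 − 12.2·27.0) / (27.2 − 12.2) = 157.48 / 15.0 = 10.499 °C ≈ 10.5 °C.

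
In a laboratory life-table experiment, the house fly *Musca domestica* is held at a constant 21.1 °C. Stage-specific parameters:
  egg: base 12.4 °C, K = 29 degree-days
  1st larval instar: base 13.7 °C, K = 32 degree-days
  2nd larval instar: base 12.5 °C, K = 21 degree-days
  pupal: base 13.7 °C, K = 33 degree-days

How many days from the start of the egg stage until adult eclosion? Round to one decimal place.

14.6 days

egg: 29 / (21.1 − 12.4) = 29 / 8.7 = 3.333 d.
1st larval instar: 32 / (21.1 − 13.7) = 32 / 7.4 = 4.324 d.
2nd larval instar: 21 / (21.1 − 12.5) = 21 / 8.6 = 2.442 d.
pupal: 33 / (21.1 − 13.7) = 33 / 7.4 = 4.459 d.
Sum = 14.559 ≈ 14.6 days.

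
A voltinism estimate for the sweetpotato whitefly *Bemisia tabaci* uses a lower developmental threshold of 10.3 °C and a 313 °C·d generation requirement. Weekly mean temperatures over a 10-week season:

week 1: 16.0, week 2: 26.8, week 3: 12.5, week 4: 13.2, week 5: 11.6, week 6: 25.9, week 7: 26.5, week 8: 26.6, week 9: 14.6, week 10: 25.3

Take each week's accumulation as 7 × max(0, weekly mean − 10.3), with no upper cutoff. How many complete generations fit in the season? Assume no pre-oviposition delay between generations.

Weekly DD (7 × max(0, T̄ − 10.3)): 39.9, 115.5, 15.4, 20.3, 9.1, 109.2, 113.4, 114.1, 30.1, 105.0.
Season total = 672.0 DD.
Complete generations = ⌊672.0 / 313⌋ = 2.

2 generations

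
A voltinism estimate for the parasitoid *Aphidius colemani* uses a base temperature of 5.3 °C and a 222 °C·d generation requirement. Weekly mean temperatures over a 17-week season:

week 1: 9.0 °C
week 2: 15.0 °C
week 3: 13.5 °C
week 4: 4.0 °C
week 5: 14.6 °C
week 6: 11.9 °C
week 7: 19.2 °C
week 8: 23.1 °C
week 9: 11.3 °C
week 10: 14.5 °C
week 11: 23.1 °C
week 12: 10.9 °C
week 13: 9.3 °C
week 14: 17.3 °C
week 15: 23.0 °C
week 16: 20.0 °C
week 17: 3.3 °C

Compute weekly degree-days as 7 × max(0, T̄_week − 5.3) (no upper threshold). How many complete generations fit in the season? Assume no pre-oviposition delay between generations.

Weekly DD (7 × max(0, T̄ − 5.3)): 25.9, 67.9, 57.4, 0.0, 65.1, 46.2, 97.3, 124.6, 42.0, 64.4, 124.6, 39.2, 28.0, 84.0, 123.9, 102.9, 0.0.
Season total = 1093.4 DD.
Complete generations = ⌊1093.4 / 222⌋ = 4.

4 generations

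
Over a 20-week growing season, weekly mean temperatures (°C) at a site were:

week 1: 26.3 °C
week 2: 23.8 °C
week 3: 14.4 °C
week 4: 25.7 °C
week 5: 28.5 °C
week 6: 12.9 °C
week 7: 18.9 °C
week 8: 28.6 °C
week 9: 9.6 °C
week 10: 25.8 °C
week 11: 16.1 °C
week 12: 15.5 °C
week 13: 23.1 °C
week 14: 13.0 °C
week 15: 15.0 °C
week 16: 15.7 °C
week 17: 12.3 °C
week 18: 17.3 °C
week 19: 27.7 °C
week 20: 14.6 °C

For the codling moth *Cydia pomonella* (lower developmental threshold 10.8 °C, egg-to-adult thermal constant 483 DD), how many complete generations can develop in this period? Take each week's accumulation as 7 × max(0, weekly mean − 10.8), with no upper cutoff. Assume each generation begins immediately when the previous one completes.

Weekly DD (7 × max(0, T̄ − 10.8)): 108.5, 91.0, 25.2, 104.3, 123.9, 14.7, 56.7, 124.6, 0.0, 105.0, 37.1, 32.9, 86.1, 15.4, 29.4, 34.3, 10.5, 45.5, 118.3, 26.6.
Season total = 1190.0 DD.
Complete generations = ⌊1190.0 / 483⌋ = 2.

2 generations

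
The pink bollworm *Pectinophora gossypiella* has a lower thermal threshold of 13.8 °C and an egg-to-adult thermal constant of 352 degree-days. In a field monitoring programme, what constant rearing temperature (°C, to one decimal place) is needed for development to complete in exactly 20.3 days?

31.1 °C

Required daily accumulation = 352 / 20.3 = 17.340 DD/day.
T = T_base + 17.340 = 13.8 + 17.340 = 31.140 ≈ 31.1 °C.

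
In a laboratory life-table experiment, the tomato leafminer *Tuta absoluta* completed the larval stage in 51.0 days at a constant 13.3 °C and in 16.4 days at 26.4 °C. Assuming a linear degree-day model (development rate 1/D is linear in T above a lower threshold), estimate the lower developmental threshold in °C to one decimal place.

7.1 °C

Linear rate model ⇒ the product D·(T − T_b) is constant across temperatures.
51.0·(13.3 − T_b) = 16.4·(26.4 − T_b)
T_b = (51.0·13.3 − 16.4·26.4) / (51.0 − 16.4) = 245.34 / 34.6 = 7.091 °C ≈ 7.1 °C.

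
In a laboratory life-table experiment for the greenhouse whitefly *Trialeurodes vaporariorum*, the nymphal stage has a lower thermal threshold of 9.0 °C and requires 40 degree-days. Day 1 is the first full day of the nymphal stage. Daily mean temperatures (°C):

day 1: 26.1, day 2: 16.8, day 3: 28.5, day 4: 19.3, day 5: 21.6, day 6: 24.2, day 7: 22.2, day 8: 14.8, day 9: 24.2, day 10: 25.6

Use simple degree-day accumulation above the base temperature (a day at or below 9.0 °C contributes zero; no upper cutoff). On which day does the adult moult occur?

day 3

Daily DD above 9.0 °C: 17.1, 7.8, 19.5, 10.3, 12.6, 15.2, 13.2, 5.8, 15.2, 16.6.
Cumulative: 17.1, 24.9, 44.4, 54.7, 67.3, 82.5, 95.7, 101.5, 116.7, 133.3.
The total first reaches 40 DD on day 3.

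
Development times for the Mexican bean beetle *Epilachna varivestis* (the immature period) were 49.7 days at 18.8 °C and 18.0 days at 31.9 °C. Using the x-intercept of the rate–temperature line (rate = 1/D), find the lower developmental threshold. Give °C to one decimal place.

Equal thermal constants: D₁(T₁ − T_b) = D₂(T₂ − T_b).
49.7·(18.8 − T_b) = 18.0·(31.9 − T_b)
T_b = (49.7·18.8 − 18.0·31.9) / (49.7 − 18.0) = 360.16 / 31.7 = 11.362 °C ≈ 11.4 °C.

11.4 °C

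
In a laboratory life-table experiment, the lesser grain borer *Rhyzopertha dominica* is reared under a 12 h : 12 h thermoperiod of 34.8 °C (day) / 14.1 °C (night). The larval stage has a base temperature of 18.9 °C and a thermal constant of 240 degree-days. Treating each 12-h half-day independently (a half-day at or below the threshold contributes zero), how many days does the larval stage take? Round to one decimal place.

Day half: max(0, 34.8 − 18.9) × 0.5 = 15.9 × 0.5 = 7.95 DD.
Night half: max(0, 14.1 − 18.9) × 0.5 = 0.0 × 0.5 = 0.00 DD.
Per 24 h: 7.95 DD/day.
Duration = 240 / 7.95 = 30.189 ≈ 30.2 days.

30.2 days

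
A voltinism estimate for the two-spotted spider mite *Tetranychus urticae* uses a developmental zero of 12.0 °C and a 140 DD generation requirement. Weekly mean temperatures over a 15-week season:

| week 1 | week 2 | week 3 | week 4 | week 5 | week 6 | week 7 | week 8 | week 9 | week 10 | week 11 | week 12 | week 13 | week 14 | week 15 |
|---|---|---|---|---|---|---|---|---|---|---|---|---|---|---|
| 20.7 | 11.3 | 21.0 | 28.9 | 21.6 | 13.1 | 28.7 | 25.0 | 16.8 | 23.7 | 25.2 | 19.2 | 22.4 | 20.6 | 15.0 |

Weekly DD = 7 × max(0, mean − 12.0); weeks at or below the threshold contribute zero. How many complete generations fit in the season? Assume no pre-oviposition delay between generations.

6 generations

Weekly DD (7 × max(0, T̄ − 12.0)): 60.9, 0.0, 63.0, 118.3, 67.2, 7.7, 116.9, 91.0, 33.6, 81.9, 92.4, 50.4, 72.8, 60.2, 21.0.
Season total = 937.3 DD.
Complete generations = ⌊937.3 / 140⌋ = 6.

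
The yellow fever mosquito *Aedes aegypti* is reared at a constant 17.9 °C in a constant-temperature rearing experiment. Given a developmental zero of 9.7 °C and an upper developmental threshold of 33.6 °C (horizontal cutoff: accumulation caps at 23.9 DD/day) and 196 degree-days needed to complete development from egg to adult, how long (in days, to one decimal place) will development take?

23.9 days

Daily accumulation = 17.9 − 9.7 = 8.2 DD/day.
Duration = 196 / 8.2 = 23.902 ≈ 23.9 days.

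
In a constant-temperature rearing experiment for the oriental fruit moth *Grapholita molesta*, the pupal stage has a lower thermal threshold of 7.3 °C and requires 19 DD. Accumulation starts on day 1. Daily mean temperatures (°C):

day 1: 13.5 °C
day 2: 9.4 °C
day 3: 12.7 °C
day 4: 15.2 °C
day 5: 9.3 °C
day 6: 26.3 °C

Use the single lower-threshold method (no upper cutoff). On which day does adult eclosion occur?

day 4

Daily DD above 7.3 °C: 6.2, 2.1, 5.4, 7.9, 2.0, 19.0.
Cumulative: 6.2, 8.3, 13.7, 21.6, 23.6, 42.6.
The total first reaches 19 DD on day 4.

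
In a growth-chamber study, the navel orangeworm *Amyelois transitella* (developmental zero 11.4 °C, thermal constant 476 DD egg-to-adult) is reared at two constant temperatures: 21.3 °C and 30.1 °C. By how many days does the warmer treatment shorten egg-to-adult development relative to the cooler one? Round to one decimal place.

22.6 days

At 21.3 °C: 476 / (21.3 − 11.4) = 476 / 9.9 = 48.081 d.
At 30.1 °C: 476 / (30.1 − 11.4) = 476 / 18.7 = 25.455 d.
Difference = |48.081 − 25.455| = 22.626 ≈ 22.6 days.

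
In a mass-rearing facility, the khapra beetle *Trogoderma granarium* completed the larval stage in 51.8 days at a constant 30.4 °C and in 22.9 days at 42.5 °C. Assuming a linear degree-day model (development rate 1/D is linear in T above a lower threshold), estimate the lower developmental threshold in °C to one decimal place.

20.8 °C

Under the model K = D·(T − T_b), so D₁·(T₁ − T_b) = D₂·(T₂ − T_b).
51.8·(30.4 − T_b) = 22.9·(42.5 − T_b)
T_b = (51.8·30.4 − 22.9·42.5) / (51.8 − 22.9) = 601.47 / 28.9 = 20.812 °C ≈ 20.8 °C.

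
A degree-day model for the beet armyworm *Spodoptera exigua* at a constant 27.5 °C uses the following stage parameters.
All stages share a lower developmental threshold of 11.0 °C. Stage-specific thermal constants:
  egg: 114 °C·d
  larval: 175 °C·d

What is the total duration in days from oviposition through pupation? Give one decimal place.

Daily accumulation at 27.5 °C = 27.5 − 11.0 = 16.5 DD/day.
Total K = 114 + 175 = 289 DD.
Total duration = 289 / 16.5 = 17.515 ≈ 17.5 days.

17.5 days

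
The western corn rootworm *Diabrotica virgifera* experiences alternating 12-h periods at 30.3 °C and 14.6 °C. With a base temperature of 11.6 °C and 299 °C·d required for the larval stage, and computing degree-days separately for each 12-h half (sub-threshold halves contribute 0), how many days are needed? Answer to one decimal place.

27.6 days

Day half: max(0, 30.3 − 11.6) × 0.5 = 18.7 × 0.5 = 9.35 DD.
Night half: max(0, 14.6 − 11.6) × 0.5 = 3.0 × 0.5 = 1.50 DD.
Per 24 h: 10.85 DD/day.
Duration = 299 / 10.85 = 27.558 ≈ 27.6 days.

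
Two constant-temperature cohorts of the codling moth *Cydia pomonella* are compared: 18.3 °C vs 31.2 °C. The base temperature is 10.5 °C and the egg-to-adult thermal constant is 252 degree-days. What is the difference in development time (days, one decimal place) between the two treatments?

At 18.3 °C: 252 / (18.3 − 10.5) = 252 / 7.8 = 32.308 d.
At 31.2 °C: 252 / (31.2 − 10.5) = 252 / 20.7 = 12.174 d.
Difference = |32.308 − 12.174| = 20.134 ≈ 20.1 days.

20.1 days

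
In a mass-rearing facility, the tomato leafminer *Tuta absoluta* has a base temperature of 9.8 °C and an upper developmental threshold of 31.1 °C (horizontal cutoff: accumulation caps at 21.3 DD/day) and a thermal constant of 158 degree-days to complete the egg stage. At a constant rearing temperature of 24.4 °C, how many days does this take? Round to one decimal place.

10.8 days

Daily accumulation = 24.4 − 9.8 = 14.6 DD/day.
Duration = 158 / 14.6 = 10.822 ≈ 10.8 days.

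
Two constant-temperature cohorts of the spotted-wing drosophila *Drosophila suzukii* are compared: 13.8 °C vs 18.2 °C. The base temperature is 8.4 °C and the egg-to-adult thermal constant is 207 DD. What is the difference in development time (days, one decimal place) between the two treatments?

At 13.8 °C: 207 / (13.8 − 8.4) = 207 / 5.4 = 38.333 d.
At 18.2 °C: 207 / (18.2 − 8.4) = 207 / 9.8 = 21.122 d.
Difference = |38.333 − 21.122| = 17.211 ≈ 17.2 days.

17.2 days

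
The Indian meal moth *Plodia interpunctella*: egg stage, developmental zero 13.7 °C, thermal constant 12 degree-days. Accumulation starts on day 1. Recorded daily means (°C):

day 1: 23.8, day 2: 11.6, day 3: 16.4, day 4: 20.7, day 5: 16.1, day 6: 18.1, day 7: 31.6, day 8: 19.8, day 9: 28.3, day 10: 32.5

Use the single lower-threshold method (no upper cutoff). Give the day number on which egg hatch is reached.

Daily DD above 13.7 °C: 10.1, 0.0, 2.7, 7.0, 2.4, 4.4, 17.9, 6.1, 14.6, 18.8.
Cumulative: 10.1, 10.1, 12.8, 19.8, 22.2, 26.6, 44.5, 50.6, 65.2, 84.0.
The total first reaches 12 DD on day 3.

day 3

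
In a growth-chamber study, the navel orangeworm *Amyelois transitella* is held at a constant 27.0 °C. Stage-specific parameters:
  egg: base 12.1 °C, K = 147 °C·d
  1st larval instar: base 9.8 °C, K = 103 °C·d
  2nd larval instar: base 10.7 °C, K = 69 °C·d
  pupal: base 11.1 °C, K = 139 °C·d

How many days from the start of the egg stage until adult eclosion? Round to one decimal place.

28.8 days

egg: 147 / (27.0 − 12.1) = 147 / 14.9 = 9.866 d.
1st larval instar: 103 / (27.0 − 9.8) = 103 / 17.2 = 5.988 d.
2nd larval instar: 69 / (27.0 − 10.7) = 69 / 16.3 = 4.233 d.
pupal: 139 / (27.0 − 11.1) = 139 / 15.9 = 8.742 d.
Sum = 28.829 ≈ 28.8 days.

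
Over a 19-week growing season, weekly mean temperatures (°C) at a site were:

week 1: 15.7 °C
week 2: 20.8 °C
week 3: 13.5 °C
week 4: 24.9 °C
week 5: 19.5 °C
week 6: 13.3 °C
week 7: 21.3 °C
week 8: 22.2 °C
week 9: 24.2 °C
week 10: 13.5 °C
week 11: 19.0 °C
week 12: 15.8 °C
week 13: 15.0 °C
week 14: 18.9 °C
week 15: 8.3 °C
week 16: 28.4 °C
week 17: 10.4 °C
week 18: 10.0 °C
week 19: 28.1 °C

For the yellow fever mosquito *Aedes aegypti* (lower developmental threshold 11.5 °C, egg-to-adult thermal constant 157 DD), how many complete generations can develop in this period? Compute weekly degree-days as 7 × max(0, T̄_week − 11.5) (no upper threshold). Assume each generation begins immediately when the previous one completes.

5 generations

Weekly DD (7 × max(0, T̄ − 11.5)): 29.4, 65.1, 14.0, 93.8, 56.0, 12.6, 68.6, 74.9, 88.9, 14.0, 52.5, 30.1, 24.5, 51.8, 0.0, 118.3, 0.0, 0.0, 116.2.
Season total = 910.7 DD.
Complete generations = ⌊910.7 / 157⌋ = 5.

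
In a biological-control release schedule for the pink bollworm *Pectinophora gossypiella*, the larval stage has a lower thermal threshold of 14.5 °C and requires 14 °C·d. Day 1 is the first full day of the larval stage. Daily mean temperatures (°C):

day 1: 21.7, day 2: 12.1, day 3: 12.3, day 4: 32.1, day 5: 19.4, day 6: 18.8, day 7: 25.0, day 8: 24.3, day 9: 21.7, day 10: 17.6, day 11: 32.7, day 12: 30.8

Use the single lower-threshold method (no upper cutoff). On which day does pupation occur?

Daily DD above 14.5 °C: 7.2, 0.0, 0.0, 17.6, 4.9, 4.3, 10.5, 9.8, 7.2, 3.1, 18.2, 16.3.
Cumulative: 7.2, 7.2, 7.2, 24.8, 29.7, 34.0, 44.5, 54.3, 61.5, 64.6, 82.8, 99.1.
The total first reaches 14 DD on day 4.

day 4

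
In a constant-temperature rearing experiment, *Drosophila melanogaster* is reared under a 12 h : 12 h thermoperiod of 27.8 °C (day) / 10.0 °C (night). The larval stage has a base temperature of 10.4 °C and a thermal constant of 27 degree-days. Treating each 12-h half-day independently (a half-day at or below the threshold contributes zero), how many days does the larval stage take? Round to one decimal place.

Day half: max(0, 27.8 − 10.4) × 0.5 = 17.4 × 0.5 = 8.70 DD.
Night half: max(0, 10.0 − 10.4) × 0.5 = 0.0 × 0.5 = 0.00 DD.
Per 24 h: 8.70 DD/day.
Duration = 27 / 8.70 = 3.103 ≈ 3.1 days.

3.1 days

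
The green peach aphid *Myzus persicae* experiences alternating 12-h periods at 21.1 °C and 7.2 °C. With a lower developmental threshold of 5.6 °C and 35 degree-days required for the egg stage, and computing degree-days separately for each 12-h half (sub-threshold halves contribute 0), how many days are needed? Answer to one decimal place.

4.1 days

Day half: max(0, 21.1 − 5.6) × 0.5 = 15.5 × 0.5 = 7.75 DD.
Night half: max(0, 7.2 − 5.6) × 0.5 = 1.6 × 0.5 = 0.80 DD.
Per 24 h: 8.55 DD/day.
Duration = 35 / 8.55 = 4.094 ≈ 4.1 days.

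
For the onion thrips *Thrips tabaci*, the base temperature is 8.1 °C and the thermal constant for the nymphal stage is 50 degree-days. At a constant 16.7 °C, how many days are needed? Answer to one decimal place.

Daily accumulation = 16.7 − 8.1 = 8.6 DD/day.
Duration = 50 / 8.6 = 5.814 ≈ 5.8 days.

5.8 days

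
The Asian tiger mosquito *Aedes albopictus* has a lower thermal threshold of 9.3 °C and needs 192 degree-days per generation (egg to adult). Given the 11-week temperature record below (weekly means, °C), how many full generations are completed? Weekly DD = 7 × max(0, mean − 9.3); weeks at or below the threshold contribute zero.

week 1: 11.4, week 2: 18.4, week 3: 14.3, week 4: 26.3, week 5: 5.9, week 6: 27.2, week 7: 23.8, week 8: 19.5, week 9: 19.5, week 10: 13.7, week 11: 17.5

3 generations

Weekly DD (7 × max(0, T̄ − 9.3)): 14.7, 63.7, 35.0, 119.0, 0.0, 125.3, 101.5, 71.4, 71.4, 30.8, 57.4.
Season total = 690.2 DD.
Complete generations = ⌊690.2 / 192⌋ = 3.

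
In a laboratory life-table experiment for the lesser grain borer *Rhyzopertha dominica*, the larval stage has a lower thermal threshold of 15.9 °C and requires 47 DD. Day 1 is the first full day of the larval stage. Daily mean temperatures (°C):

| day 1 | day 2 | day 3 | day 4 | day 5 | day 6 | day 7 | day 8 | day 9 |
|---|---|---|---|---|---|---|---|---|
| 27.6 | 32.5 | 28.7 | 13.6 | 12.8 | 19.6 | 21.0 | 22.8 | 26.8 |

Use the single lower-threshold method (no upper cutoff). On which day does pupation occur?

day 7

Daily DD above 15.9 °C: 11.7, 16.6, 12.8, 0.0, 0.0, 3.7, 5.1, 6.9, 10.9.
Cumulative: 11.7, 28.3, 41.1, 41.1, 41.1, 44.8, 49.9, 56.8, 67.7.
The total first reaches 47 DD on day 7.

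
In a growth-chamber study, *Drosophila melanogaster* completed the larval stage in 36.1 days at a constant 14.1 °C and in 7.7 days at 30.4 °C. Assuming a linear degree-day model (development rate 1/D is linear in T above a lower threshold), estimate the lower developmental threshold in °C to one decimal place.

Linear rate model ⇒ the product D·(T − T_b) is constant across temperatures.
36.1·(14.1 − T_b) = 7.7·(30.4 − T_b)
T_b = (36.1·14.1 − 7.7·30.4) / (36.1 − 7.7) = 274.93 / 28.4 = 9.681 °C ≈ 9.7 °C.

9.7 °C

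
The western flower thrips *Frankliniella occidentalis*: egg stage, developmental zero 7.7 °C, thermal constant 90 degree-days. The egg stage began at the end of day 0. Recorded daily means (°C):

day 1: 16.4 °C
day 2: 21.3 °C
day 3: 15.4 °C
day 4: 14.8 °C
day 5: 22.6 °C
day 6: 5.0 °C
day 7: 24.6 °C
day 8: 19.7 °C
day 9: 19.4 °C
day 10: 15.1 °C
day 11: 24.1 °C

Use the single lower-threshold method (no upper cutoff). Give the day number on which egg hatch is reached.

Daily DD above 7.7 °C: 8.7, 13.6, 7.7, 7.1, 14.9, 0.0, 16.9, 12.0, 11.7, 7.4, 16.4.
Cumulative: 8.7, 22.3, 30.0, 37.1, 52.0, 52.0, 68.9, 80.9, 92.6, 100.0, 116.4.
The total first reaches 90 DD on day 9.

day 9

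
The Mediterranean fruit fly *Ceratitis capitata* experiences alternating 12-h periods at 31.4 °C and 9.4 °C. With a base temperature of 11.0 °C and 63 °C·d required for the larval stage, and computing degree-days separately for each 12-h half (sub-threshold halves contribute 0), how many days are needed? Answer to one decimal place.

Day half: max(0, 31.4 − 11.0) × 0.5 = 20.4 × 0.5 = 10.20 DD.
Night half: max(0, 9.4 − 11.0) × 0.5 = 0.0 × 0.5 = 0.00 DD.
Per 24 h: 10.20 DD/day.
Duration = 63 / 10.20 = 6.176 ≈ 6.2 days.

6.2 days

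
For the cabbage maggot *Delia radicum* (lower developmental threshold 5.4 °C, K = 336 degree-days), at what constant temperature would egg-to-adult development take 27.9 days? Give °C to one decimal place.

17.4 °C

Required daily accumulation = 336 / 27.9 = 12.043 DD/day.
T = T_base + 12.043 = 5.4 + 12.043 = 17.443 ≈ 17.4 °C.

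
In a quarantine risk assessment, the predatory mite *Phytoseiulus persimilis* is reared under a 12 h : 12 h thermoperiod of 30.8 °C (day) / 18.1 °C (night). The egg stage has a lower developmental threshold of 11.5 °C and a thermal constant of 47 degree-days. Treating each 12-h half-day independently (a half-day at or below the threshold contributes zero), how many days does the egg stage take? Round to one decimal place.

3.6 days

Day half: max(0, 30.8 − 11.5) × 0.5 = 19.3 × 0.5 = 9.65 DD.
Night half: max(0, 18.1 − 11.5) × 0.5 = 6.6 × 0.5 = 3.30 DD.
Per 24 h: 12.95 DD/day.
Duration = 47 / 12.95 = 3.629 ≈ 3.6 days.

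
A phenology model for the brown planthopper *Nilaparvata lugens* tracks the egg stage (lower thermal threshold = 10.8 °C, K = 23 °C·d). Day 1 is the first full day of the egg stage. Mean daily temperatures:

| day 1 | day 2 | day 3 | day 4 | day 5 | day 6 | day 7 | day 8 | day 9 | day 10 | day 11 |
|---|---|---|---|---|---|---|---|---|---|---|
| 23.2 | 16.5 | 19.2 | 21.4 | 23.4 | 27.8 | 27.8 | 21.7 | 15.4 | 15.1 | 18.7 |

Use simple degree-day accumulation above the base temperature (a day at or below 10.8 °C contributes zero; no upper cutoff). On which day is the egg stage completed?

day 3

Daily DD above 10.8 °C: 12.4, 5.7, 8.4, 10.6, 12.6, 17.0, 17.0, 10.9, 4.6, 4.3, 7.9.
Cumulative: 12.4, 18.1, 26.5, 37.1, 49.7, 66.7, 83.7, 94.6, 99.2, 103.5, 111.4.
The total first reaches 23 DD on day 3.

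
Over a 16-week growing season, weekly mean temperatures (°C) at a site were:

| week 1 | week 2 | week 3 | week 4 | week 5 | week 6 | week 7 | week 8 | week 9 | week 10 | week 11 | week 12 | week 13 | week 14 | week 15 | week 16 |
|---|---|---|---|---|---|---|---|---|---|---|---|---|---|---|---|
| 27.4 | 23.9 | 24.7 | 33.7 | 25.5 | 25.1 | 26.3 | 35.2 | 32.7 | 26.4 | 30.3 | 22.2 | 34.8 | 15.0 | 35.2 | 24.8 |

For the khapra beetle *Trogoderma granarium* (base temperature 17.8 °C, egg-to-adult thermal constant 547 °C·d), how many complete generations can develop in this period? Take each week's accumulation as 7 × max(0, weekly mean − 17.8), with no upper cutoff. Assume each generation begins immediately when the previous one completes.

2 generations

Weekly DD (7 × max(0, T̄ − 17.8)): 67.2, 42.7, 48.3, 111.3, 53.9, 51.1, 59.5, 121.8, 104.3, 60.2, 87.5, 30.8, 119.0, 0.0, 121.8, 49.0.
Season total = 1128.4 DD.
Complete generations = ⌊1128.4 / 547⌋ = 2.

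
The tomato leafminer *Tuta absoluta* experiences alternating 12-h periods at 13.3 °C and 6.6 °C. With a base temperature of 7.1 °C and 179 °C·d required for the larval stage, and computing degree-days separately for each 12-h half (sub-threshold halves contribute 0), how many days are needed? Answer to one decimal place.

57.7 days

Day half: max(0, 13.3 − 7.1) × 0.5 = 6.2 × 0.5 = 3.10 DD.
Night half: max(0, 6.6 − 7.1) × 0.5 = 0.0 × 0.5 = 0.00 DD.
Per 24 h: 3.10 DD/day.
Duration = 179 / 3.10 = 57.742 ≈ 57.7 days.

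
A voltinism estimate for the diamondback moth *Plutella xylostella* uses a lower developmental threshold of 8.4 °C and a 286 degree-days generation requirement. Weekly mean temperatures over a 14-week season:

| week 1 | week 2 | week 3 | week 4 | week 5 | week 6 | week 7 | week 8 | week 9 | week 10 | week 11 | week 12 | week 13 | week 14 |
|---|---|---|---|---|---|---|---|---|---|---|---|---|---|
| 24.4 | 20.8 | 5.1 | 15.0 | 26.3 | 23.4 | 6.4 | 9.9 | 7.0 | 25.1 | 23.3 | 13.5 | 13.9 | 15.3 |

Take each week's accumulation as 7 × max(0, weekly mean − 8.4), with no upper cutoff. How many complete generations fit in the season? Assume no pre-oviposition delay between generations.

2 generations

Weekly DD (7 × max(0, T̄ − 8.4)): 112.0, 86.8, 0.0, 46.2, 125.3, 105.0, 0.0, 10.5, 0.0, 116.9, 104.3, 35.7, 38.5, 48.3.
Season total = 829.5 DD.
Complete generations = ⌊829.5 / 286⌋ = 2.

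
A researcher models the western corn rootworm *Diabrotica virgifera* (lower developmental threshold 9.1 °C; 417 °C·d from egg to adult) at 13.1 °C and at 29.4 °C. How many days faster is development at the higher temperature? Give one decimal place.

At 13.1 °C: 417 / (13.1 − 9.1) = 417 / 4.0 = 104.250 d.
At 29.4 °C: 417 / (29.4 − 9.1) = 417 / 20.3 = 20.542 d.
Difference = |104.250 − 20.542| = 83.708 ≈ 83.7 days.

83.7 days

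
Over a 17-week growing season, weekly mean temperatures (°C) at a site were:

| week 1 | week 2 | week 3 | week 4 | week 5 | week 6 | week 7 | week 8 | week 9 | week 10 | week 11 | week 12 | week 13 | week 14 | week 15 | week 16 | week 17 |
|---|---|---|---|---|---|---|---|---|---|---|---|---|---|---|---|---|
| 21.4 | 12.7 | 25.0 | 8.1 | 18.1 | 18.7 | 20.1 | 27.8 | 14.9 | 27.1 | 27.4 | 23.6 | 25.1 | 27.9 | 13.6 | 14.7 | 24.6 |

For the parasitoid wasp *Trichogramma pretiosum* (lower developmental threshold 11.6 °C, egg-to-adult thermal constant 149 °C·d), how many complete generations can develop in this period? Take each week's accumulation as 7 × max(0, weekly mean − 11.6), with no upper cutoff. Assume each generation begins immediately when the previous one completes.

Weekly DD (7 × max(0, T̄ − 11.6)): 68.6, 7.7, 93.8, 0.0, 45.5, 49.7, 59.5, 113.4, 23.1, 108.5, 110.6, 84.0, 94.5, 114.1, 14.0, 21.7, 91.0.
Season total = 1099.7 DD.
Complete generations = ⌊1099.7 / 149⌋ = 7.

7 generations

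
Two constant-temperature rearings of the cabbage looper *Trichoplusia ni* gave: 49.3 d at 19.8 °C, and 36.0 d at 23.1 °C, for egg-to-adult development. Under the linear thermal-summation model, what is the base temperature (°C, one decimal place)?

10.9 °C

Linear rate model ⇒ the product D·(T − T_b) is constant across temperatures.
49.3·(19.8 − T_b) = 36.0·(23.1 − T_b)
T_b = (49.3·19.8 − 36.0·23.1) / (49.3 − 36.0) = 144.54 / 13.3 = 10.868 °C ≈ 10.9 °C.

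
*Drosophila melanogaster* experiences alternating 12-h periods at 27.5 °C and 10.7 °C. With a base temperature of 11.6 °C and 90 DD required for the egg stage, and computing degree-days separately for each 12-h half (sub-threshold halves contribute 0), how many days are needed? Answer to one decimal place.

Day half: max(0, 27.5 − 11.6) × 0.5 = 15.9 × 0.5 = 7.95 DD.
Night half: max(0, 10.7 − 11.6) × 0.5 = 0.0 × 0.5 = 0.00 DD.
Per 24 h: 7.95 DD/day.
Duration = 90 / 7.95 = 11.321 ≈ 11.3 days.

11.3 days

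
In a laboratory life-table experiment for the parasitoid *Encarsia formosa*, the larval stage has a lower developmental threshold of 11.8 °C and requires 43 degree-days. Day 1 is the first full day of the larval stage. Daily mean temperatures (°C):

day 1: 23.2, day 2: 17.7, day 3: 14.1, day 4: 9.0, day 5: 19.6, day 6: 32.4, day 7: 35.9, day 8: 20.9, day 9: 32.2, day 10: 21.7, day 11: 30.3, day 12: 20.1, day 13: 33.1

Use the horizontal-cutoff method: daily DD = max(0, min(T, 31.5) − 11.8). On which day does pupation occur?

Daily DD above 11.8 °C (capped at 19.7): 11.4, 5.9, 2.3, 0.0, 7.8, 19.7, 19.7, 9.1, 19.7, 9.9, 18.5, 8.3, 19.7.
Cumulative: 11.4, 17.3, 19.6, 19.6, 27.4, 47.1, 66.8, 75.9, 95.6, 105.5, 124.0, 132.3, 152.0.
The total first reaches 43 DD on day 6.

day 6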